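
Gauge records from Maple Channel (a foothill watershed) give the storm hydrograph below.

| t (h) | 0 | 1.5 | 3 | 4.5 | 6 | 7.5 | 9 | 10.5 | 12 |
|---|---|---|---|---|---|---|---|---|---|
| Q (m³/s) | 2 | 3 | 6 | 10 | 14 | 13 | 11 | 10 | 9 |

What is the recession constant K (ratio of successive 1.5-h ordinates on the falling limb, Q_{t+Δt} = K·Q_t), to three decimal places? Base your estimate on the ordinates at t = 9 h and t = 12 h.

Using the recession-limb readings at t = 9 h and t = 12 h: Q falls from 11 to 9 m³/s over 2 intervals.
K = (Q₂/Q₁)^(1/2) = (9/11)^(1/2) = 0.905.

K ≈ 0.905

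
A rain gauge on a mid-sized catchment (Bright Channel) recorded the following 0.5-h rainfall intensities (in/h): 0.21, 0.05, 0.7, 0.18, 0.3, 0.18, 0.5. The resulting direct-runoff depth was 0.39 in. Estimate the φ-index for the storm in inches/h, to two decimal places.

φ ≈ 0.24 in/h

Only the 3 blocks with intensity above φ contribute runoff: 0.7, 0.3, 0.5 in/h.
Σ(I−φ)·Δt = d  ⇒  (0.7+0.3+0.5 − 3φ)·0.5 = 0.39
φ = (1.500 − 0.39/0.5) / 3 = 0.24 in/h.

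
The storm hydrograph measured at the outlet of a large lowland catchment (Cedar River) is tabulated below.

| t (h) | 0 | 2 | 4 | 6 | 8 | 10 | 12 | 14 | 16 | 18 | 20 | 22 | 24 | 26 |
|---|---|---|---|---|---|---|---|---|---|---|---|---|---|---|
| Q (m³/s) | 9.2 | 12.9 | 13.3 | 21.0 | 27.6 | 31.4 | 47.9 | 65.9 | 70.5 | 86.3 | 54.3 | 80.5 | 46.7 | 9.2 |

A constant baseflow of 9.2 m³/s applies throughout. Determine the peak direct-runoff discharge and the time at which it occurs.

Q_p = 77.1 m³/s at t = 18 h

Subtracting baseflow gives direct-runoff ordinates: 0.0, 3.7, 4.1, 11.8, 18.4, 22.2, 38.7, 56.7, 61.3, 77.1, 45.1, 71.3, 37.5, 0.0 m³/s.
The maximum is 77.1 m³/s, occurring at the reading for t = 18 h.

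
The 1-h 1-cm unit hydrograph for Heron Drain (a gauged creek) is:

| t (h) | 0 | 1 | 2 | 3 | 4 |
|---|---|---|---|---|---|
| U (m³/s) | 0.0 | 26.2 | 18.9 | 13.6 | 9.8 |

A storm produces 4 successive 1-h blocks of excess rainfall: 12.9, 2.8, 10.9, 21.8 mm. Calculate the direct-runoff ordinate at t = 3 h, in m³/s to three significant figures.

Q ≈ 51.4 m³/s

By discrete convolution, Q_j = Σ (P_i / 10 mm) · U_{j−i}.
At t = 3 h (j=3): Q = (12.9/10)·13.6 + (2.8/10)·18.9 + (10.9/10)·26.2 + (21.8/10)·0.0 = 51.4 m³/s.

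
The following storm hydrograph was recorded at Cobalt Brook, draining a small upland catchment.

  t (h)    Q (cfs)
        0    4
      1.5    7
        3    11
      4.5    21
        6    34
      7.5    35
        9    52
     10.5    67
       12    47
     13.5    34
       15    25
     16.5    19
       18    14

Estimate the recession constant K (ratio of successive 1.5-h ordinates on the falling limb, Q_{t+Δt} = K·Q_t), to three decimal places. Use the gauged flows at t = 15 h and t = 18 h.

K ≈ 0.748

Using the recession-limb readings at t = 15 h and t = 18 h: Q falls from 25 to 14 cfs over 2 intervals.
K = (Q₂/Q₁)^(1/2) = (14/25)^(1/2) = 0.748.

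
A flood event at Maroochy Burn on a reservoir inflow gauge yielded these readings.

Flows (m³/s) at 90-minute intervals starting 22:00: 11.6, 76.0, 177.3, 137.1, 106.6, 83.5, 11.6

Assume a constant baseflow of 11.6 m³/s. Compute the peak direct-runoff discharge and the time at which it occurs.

Subtracting baseflow gives direct-runoff ordinates: 0.0, 64.4, 165.7, 125.5, 95.0, 71.9, 0.0 m³/s.
The maximum is 165.7 m³/s, occurring at the reading for t = 01:00.

Q_p = 165.7 m³/s at t = 01:00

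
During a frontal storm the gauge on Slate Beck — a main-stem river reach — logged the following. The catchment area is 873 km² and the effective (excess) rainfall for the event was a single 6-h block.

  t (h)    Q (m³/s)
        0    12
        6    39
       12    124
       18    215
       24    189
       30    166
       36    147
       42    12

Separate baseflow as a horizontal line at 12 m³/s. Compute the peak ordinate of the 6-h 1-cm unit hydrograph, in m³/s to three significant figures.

Direct runoff: 0.0, 27.0, 112.0, 203.0, 177.0, 154.0, 135.0, 0.0 m³/s; ΣQ_DR = 808.0 m³/s, peak = 203.0 m³/s.
Runoff depth d = ΣQ_DR·Δt / A = 808.0 × 21600 / (873 km²) = 19.99 mm.
The 1-cm UH is the DRH scaled by (10 mm)/d, so U_p = 203.0 × 10/19.99 = 102 m³/s.

U_p ≈ 102 m³/s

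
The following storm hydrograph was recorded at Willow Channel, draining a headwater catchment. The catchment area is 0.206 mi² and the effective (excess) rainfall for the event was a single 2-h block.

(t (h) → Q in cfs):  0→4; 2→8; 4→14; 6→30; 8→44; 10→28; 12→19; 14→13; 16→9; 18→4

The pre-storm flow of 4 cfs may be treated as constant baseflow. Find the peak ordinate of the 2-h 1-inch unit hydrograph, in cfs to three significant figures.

U_p ≈ 20.0 cfs

Direct runoff: 0.0, 4.0, 10.0, 26.0, 40.0, 24.0, 15.0, 9.0, 5.0, 0.0 cfs; ΣQ_DR = 133.0 cfs, peak = 40.0 cfs.
Runoff depth d = ΣQ_DR·Δt / A = 133.0 × 7200 / (0.206 mi²) = 2.001 in.
The 1-inch UH is the DRH scaled by (1 in)/d, so U_p = 40.0 × 1/2.001 = 20.0 cfs.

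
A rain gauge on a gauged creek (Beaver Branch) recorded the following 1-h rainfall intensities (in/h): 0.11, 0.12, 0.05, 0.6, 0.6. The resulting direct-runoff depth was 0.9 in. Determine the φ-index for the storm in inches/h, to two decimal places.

Only the 2 blocks with intensity above φ contribute runoff: 0.6, 0.6 in/h.
Σ(I−φ)·Δt = d  ⇒  (0.6+0.6 − 2φ)·1 = 0.9
φ = (1.200 − 0.9/1) / 2 = 0.15 in/h.

φ ≈ 0.15 in/h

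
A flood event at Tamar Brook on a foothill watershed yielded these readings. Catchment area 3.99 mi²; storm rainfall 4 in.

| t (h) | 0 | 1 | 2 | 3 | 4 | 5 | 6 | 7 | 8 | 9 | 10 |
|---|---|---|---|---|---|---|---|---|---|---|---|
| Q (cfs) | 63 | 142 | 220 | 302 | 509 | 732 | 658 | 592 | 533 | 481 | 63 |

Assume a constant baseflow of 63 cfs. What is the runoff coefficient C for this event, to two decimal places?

ΣQ_DR = 3602 cfs; V = ΣQ_DR·Δt = 1.297 × 10^7 ft³.
Runoff depth d = V / A = 1.399 in.
C = d / P = 1.399 / 4 = 0.35.

C ≈ 0.35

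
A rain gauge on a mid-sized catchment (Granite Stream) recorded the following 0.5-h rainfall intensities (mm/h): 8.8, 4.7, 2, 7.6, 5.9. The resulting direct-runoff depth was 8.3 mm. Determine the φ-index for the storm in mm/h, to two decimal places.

Only the 4 blocks with intensity above φ contribute runoff: 8.8, 4.7, 7.6, 5.9 mm/h.
Σ(I−φ)·Δt = d  ⇒  (8.8+4.7+7.6+5.9 − 4φ)·0.5 = 8.3
φ = (27.00 − 8.3/0.5) / 4 = 2.60 mm/h.

φ ≈ 2.60 mm/h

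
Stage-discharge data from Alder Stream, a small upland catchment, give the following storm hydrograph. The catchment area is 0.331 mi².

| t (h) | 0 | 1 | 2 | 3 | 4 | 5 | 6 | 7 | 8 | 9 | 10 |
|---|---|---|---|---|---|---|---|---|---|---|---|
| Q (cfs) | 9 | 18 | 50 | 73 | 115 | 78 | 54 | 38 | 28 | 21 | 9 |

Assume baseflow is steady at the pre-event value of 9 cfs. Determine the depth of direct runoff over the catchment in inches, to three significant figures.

d ≈ 1.84 in

Direct runoff: 0.0, 9.0, 41.0, 64.0, 106.0, 69.0, 45.0, 29.0, 19.0, 12.0, 0.0 cfs; ΣQ_DR = 394.0 cfs.
V = ΣQ_DR · Δt = 394.0 × 3600 s = 1.418 × 10^6 ft³.
Over A = 0.331 mi², depth = V / A = 1.84 in.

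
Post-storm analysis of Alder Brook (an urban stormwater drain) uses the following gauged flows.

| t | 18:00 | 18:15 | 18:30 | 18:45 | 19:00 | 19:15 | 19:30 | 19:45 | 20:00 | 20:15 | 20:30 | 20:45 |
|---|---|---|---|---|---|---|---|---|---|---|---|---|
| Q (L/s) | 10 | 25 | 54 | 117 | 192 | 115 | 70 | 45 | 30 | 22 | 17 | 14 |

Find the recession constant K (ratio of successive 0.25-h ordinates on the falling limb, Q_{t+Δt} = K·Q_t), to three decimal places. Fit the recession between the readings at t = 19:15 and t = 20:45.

K ≈ 0.704

Using the recession-limb readings at t = 19:15 and t = 20:45: Q falls from 115 to 14 L/s over 6 intervals.
K = (Q₂/Q₁)^(1/6) = (14/115)^(1/6) = 0.704.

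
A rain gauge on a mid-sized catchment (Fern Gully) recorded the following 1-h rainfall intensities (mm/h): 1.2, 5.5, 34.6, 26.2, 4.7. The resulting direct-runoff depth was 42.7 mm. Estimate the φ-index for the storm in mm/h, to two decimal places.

φ ≈ 9.05 mm/h

Only the 2 blocks with intensity above φ contribute runoff: 34.6, 26.2 mm/h.
Σ(I−φ)·Δt = d  ⇒  (34.6+26.2 − 2φ)·1 = 42.7
φ = (60.80 − 42.7/1) / 2 = 9.05 mm/h.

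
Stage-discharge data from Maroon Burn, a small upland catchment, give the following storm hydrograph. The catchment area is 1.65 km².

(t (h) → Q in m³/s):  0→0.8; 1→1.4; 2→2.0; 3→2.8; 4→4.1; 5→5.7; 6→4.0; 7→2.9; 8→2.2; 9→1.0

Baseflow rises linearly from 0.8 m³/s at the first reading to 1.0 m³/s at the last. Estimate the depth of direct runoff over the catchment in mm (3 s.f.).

Direct runoff: 0.00, 0.58, 1.16, 1.93, 3.21, 4.79, 3.07, 1.94, 1.22, 0.00 m³/s; ΣQ_DR = 17.90 m³/s.
V = ΣQ_DR · Δt = 17.90 × 3600 s = 64440 m³.
Over A = 1.65 km², depth = V / A = 39.1 mm.

d ≈ 39.1 mm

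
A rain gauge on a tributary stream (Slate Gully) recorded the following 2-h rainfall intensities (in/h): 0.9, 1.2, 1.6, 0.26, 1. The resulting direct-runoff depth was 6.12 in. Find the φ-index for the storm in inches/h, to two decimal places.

Only the 4 blocks with intensity above φ contribute runoff: 0.9, 1.2, 1.6, 1 in/h.
Σ(I−φ)·Δt = d  ⇒  (0.9+1.2+1.6+1 − 4φ)·2 = 6.12
φ = (4.700 − 6.12/2) / 4 = 0.41 in/h.

φ ≈ 0.41 in/h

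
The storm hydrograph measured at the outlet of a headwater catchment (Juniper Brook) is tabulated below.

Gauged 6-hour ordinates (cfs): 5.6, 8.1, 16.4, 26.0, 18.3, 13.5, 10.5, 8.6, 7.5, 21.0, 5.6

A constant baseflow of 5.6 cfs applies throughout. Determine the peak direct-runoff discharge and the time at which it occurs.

Subtracting baseflow gives direct-runoff ordinates: 0.0, 2.5, 10.8, 20.4, 12.7, 7.9, 4.9, 3.0, 1.9, 15.4, 0.0 cfs.
The maximum is 20.4 cfs, occurring at the reading for t = 18 h.

Q_p = 20.4 cfs at t = 18 h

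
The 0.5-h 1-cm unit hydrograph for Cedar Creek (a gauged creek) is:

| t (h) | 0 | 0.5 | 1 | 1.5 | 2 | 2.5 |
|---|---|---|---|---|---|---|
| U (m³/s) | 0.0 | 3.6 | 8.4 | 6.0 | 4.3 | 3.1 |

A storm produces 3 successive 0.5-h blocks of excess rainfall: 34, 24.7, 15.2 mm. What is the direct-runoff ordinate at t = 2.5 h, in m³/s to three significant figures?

By discrete convolution, Q_j = Σ (P_i / 10 mm) · U_{j−i}.
At t = 2.5 h (j=5): Q = (34/10)·3.1 + (24.7/10)·4.3 + (15.2/10)·6.0 = 30.3 m³/s.

Q ≈ 30.3 m³/s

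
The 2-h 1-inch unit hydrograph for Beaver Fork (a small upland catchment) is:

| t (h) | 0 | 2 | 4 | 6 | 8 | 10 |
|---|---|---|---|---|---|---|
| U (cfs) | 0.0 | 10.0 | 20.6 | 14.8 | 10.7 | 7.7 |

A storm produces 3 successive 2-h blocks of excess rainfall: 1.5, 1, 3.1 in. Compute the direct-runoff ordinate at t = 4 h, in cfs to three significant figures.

By discrete convolution, Q_j = Σ (P_i / 1 in) · U_{j−i}.
At t = 4 h (j=2): Q = (1.5/1)·20.6 + (1/1)·10.0 + (3.1/1)·0.0 = 40.9 cfs.

Q ≈ 40.9 cfs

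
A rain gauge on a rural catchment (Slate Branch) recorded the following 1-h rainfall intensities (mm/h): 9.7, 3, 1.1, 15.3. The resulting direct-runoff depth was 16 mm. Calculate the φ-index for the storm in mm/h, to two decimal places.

Only the 2 blocks with intensity above φ contribute runoff: 9.7, 15.3 mm/h.
Σ(I−φ)·Δt = d  ⇒  (9.7+15.3 − 2φ)·1 = 16
φ = (25.00 − 16/1) / 2 = 4.50 mm/h.

φ ≈ 4.50 mm/h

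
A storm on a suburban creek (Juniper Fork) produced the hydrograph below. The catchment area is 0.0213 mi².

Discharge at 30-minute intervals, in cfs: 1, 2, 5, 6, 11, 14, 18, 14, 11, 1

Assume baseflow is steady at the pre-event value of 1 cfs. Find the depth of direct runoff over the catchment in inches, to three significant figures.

Direct runoff: 0.0, 1.0, 4.0, 5.0, 10.0, 13.0, 17.0, 13.0, 10.0, 0.0 cfs; ΣQ_DR = 73.00 cfs.
V = ΣQ_DR · Δt = 73.00 × 1800 s = 1.314 × 10^5 ft³.
Over A = 0.0213 mi², depth = V / A = 2.66 in.

d ≈ 2.66 in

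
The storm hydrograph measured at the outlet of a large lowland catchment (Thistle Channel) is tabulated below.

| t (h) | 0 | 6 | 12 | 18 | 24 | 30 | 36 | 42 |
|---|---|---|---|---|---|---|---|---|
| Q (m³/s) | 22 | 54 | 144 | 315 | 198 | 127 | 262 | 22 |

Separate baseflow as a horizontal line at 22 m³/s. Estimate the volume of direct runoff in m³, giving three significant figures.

V ≈ 2.09 × 10^7 m³

Direct-runoff ordinates (Q − Q_b): 0.0, 32.0, 122.0, 293.0, 176.0, 105.0, 240.0, 0.0 m³/s.
ΣQ_DR = 968.0 m³/s.
With Δt = 6 h = 21600 s, V = ΣQ_DR · Δt = 968.0 × 21600 = 2.09 × 10^7 m³.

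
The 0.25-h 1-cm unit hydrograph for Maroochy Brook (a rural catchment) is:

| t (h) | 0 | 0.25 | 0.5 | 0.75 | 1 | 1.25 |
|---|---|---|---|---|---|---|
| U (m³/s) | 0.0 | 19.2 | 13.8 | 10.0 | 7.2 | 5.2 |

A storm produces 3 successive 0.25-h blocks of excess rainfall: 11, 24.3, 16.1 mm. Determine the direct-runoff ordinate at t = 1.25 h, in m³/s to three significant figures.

By discrete convolution, Q_j = Σ (P_i / 10 mm) · U_{j−i}.
At t = 1.25 h (j=5): Q = (11/10)·5.2 + (24.3/10)·7.2 + (16.1/10)·10.0 = 39.3 m³/s.

Q ≈ 39.3 m³/s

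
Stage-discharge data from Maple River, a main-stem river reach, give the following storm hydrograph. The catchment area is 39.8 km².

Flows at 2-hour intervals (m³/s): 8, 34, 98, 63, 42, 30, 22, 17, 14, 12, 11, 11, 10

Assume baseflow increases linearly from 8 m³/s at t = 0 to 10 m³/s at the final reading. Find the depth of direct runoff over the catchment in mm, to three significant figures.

d ≈ 46.1 mm

Direct runoff: 0.00, 25.83, 89.67, 54.50, 33.33, 21.17, 13.00, 7.83, 4.67, 2.50, 1.33, 1.17, 0.00 m³/s; ΣQ_DR = 255.0 m³/s.
V = ΣQ_DR · Δt = 255.0 × 7200 s = 1.836 × 10^6 m³.
Over A = 39.8 km², depth = V / A = 46.1 mm.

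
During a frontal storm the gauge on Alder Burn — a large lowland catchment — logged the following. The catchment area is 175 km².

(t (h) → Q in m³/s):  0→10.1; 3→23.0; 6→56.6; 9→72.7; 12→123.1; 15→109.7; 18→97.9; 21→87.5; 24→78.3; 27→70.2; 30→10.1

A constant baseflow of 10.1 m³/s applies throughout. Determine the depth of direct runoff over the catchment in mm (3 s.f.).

Direct runoff: 0.0, 12.9, 46.5, 62.6, 113.0, 99.6, 87.8, 77.4, 68.2, 60.1, 0.0 m³/s; ΣQ_DR = 628.1 m³/s.
V = ΣQ_DR · Δt = 628.1 × 10800 s = 6.783 × 10^6 m³.
Over A = 175 km², depth = V / A = 38.8 mm.

d ≈ 38.8 mm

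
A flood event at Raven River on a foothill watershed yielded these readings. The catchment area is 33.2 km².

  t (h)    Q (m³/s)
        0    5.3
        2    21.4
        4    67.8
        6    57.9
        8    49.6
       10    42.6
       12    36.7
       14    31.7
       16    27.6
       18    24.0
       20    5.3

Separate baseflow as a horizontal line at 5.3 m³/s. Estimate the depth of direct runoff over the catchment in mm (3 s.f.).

d ≈ 67.6 mm

Direct runoff: 0.0, 16.1, 62.5, 52.6, 44.3, 37.3, 31.4, 26.4, 22.3, 18.7, 0.0 m³/s; ΣQ_DR = 311.6 m³/s.
V = ΣQ_DR · Δt = 311.6 × 7200 s = 2.244 × 10^6 m³.
Over A = 33.2 km², depth = V / A = 67.6 mm.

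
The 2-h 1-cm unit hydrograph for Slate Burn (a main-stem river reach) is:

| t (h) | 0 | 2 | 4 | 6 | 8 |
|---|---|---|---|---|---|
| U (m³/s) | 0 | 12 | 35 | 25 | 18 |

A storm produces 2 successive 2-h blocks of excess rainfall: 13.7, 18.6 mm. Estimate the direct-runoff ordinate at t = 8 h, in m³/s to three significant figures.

Q ≈ 71.2 m³/s

By discrete convolution, Q_j = Σ (P_i / 10 mm) · U_{j−i}.
At t = 8 h (j=4): Q = (13.7/10)·18 + (18.6/10)·25 = 71.2 m³/s.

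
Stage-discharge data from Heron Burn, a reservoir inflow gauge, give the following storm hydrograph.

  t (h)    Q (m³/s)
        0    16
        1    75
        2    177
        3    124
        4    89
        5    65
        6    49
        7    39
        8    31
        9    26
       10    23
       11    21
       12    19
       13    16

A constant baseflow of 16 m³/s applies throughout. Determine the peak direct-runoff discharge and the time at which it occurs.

Subtracting baseflow gives direct-runoff ordinates: 0.0, 59.0, 161.0, 108.0, 73.0, 49.0, 33.0, 23.0, 15.0, 10.0, 7.0, 5.0, 3.0, 0.0 m³/s.
The maximum is 161.0 m³/s, occurring at the reading for t = 2 h.

Q_p = 161.0 m³/s at t = 2 h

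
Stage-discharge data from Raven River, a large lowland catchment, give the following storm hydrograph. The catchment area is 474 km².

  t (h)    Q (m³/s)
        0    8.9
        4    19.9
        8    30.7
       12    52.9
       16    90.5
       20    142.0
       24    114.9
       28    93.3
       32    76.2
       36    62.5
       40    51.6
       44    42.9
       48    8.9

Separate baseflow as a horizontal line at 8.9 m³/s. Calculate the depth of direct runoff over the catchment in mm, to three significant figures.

d ≈ 20.6 mm

Direct runoff: 0.0, 11.0, 21.8, 44.0, 81.6, 133.1, 106.0, 84.4, 67.3, 53.6, 42.7, 34.0, 0.0 m³/s; ΣQ_DR = 679.5 m³/s.
V = ΣQ_DR · Δt = 679.5 × 14400 s = 9.785 × 10^6 m³.
Over A = 474 km², depth = V / A = 20.6 mm.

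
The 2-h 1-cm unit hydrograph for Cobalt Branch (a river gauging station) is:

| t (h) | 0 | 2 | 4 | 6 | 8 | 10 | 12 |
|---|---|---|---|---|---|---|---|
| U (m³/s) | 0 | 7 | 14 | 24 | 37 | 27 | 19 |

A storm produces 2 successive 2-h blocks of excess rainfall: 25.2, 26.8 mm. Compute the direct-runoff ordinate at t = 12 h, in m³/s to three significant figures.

Q ≈ 120 m³/s

By discrete convolution, Q_j = Σ (P_i / 10 mm) · U_{j−i}.
At t = 12 h (j=6): Q = (25.2/10)·19 + (26.8/10)·27 = 120 m³/s.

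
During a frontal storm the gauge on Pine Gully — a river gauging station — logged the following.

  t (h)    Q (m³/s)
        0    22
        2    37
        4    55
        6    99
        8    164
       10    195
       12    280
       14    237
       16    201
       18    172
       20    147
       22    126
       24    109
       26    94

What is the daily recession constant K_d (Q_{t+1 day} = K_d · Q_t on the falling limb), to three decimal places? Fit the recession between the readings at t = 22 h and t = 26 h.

K_d ≈ 0.172

Between t = 22 h and t = 26 h the flow falls from 126 to 94 m³/s over 2×2 h = 4 h.
Per-interval ratio K = (94/126)^(1/2) = 0.8637; K_d = K^(24/2) = 0.172.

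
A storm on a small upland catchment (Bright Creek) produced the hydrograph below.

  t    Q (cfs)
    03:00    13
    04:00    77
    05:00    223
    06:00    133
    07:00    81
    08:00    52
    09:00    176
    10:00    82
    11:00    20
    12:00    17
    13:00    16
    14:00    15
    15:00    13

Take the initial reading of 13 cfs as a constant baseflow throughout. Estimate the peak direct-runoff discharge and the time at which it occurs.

Q_p = 210.0 cfs at t = 05:00

Subtracting baseflow gives direct-runoff ordinates: 0.0, 64.0, 210.0, 120.0, 68.0, 39.0, 163.0, 69.0, 7.0, 4.0, 3.0, 2.0, 0.0 cfs.
The maximum is 210.0 cfs, occurring at the reading for t = 05:00.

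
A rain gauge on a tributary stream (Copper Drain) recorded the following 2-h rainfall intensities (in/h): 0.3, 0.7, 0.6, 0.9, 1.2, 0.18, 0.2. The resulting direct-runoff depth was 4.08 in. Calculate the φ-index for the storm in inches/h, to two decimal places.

Only the 4 blocks with intensity above φ contribute runoff: 0.7, 0.6, 0.9, 1.2 in/h.
Σ(I−φ)·Δt = d  ⇒  (0.7+0.6+0.9+1.2 − 4φ)·2 = 4.08
φ = (3.400 − 4.08/2) / 4 = 0.34 in/h.

φ ≈ 0.34 in/h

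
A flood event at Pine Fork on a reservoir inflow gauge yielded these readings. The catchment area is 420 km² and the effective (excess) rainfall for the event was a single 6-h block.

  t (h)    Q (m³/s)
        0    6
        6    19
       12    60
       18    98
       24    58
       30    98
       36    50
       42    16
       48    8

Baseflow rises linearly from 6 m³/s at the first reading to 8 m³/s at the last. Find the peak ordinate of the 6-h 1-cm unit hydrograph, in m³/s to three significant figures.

Direct runoff: 0.00, 12.75, 53.50, 91.25, 51.00, 90.75, 42.50, 8.25, 0.00 m³/s; ΣQ_DR = 350.0 m³/s, peak = 91.25 m³/s.
Runoff depth d = ΣQ_DR·Δt / A = 350.0 × 21600 / (420 km²) = 18.00 mm.
The 1-cm UH is the DRH scaled by (10 mm)/d, so U_p = 91.25 × 10/18.00 = 50.7 m³/s.

U_p ≈ 50.7 m³/s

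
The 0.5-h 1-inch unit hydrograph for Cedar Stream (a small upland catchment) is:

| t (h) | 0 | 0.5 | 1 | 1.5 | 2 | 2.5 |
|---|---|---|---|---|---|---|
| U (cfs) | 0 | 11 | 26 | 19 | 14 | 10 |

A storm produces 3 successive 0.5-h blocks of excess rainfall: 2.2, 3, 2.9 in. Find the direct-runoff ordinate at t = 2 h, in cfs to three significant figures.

By discrete convolution, Q_j = Σ (P_i / 1 in) · U_{j−i}.
At t = 2 h (j=4): Q = (2.2/1)·14 + (3/1)·19 + (2.9/1)·26 = 163 cfs.

Q ≈ 163 cfs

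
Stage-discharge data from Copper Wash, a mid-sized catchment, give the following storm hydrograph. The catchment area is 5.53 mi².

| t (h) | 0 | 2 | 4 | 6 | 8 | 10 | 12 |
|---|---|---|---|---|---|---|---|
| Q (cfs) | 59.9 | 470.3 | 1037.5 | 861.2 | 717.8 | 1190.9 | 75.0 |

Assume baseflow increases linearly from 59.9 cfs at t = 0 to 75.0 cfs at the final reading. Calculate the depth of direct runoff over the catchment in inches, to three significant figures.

d ≈ 2.21 in

Direct runoff: 0.00, 407.88, 972.57, 793.75, 647.83, 1118.42, 0.00 cfs; ΣQ_DR = 3940 cfs.
V = ΣQ_DR · Δt = 3940 × 7200 s = 2.837 × 10^7 ft³.
Over A = 5.53 mi², depth = V / A = 2.21 in.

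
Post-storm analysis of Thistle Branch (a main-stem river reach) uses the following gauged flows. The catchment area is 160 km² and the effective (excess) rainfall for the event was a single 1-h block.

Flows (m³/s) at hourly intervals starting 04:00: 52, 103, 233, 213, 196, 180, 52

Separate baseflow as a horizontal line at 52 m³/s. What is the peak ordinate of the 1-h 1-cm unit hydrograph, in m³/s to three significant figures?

Direct runoff: 0.0, 51.0, 181.0, 161.0, 144.0, 128.0, 0.0 m³/s; ΣQ_DR = 665.0 m³/s, peak = 181.0 m³/s.
Runoff depth d = ΣQ_DR·Δt / A = 665.0 × 3600 / (160 km²) = 14.96 mm.
The 1-cm UH is the DRH scaled by (10 mm)/d, so U_p = 181.0 × 10/14.96 = 121 m³/s.

U_p ≈ 121 m³/s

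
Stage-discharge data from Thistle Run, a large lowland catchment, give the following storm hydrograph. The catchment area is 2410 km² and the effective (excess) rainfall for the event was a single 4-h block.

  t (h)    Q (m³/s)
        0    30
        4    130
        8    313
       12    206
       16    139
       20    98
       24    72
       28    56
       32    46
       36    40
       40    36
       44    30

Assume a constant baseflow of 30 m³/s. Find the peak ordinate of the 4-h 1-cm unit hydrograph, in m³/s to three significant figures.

Direct runoff: 0.0, 100.0, 283.0, 176.0, 109.0, 68.0, 42.0, 26.0, 16.0, 10.0, 6.0, 0.0 m³/s; ΣQ_DR = 836.0 m³/s, peak = 283.0 m³/s.
Runoff depth d = ΣQ_DR·Δt / A = 836.0 × 14400 / (2410 km²) = 4.995 mm.
The 1-cm UH is the DRH scaled by (10 mm)/d, so U_p = 283.0 × 10/4.995 = 567 m³/s.

U_p ≈ 567 m³/s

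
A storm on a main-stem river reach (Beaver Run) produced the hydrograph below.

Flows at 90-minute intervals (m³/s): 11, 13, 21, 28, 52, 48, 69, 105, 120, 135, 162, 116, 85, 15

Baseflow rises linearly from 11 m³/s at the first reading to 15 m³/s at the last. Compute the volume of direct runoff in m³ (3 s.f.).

V ≈ 4.31 × 10^6 m³

Direct-runoff ordinates (Q − Q_b): 0.00, 1.69, 9.38, 16.08, 39.77, 35.46, 56.15, 91.85, 106.54, 121.23, 147.92, 101.62, 70.31, 0.00 m³/s.
ΣQ_DR = 798.0 m³/s.
With Δt = 1.5 h = 5400 s, V = ΣQ_DR · Δt = 798.0 × 5400 = 4.31 × 10^6 m³.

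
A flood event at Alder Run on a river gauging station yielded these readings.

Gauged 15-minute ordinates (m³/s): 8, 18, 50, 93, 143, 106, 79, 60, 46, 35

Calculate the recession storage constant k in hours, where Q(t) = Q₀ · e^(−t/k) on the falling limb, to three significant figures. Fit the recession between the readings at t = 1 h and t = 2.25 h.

On the falling limb, Q drops from 143 to 35 m³/s between t = 1 h and t = 2.25 h (Δt = 1.25 h).
k = −Δt / ln(Q₂/Q₁) = −1.25 / ln(35/143) = 0.888 h.

k ≈ 0.888 h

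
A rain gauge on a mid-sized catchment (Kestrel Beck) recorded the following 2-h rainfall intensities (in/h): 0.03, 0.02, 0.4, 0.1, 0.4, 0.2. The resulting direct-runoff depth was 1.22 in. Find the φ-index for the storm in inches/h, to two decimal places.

φ ≈ 0.13 in/h

Only the 3 blocks with intensity above φ contribute runoff: 0.4, 0.4, 0.2 in/h.
Σ(I−φ)·Δt = d  ⇒  (0.4+0.4+0.2 − 3φ)·2 = 1.22
φ = (1.000 − 1.22/2) / 3 = 0.13 in/h.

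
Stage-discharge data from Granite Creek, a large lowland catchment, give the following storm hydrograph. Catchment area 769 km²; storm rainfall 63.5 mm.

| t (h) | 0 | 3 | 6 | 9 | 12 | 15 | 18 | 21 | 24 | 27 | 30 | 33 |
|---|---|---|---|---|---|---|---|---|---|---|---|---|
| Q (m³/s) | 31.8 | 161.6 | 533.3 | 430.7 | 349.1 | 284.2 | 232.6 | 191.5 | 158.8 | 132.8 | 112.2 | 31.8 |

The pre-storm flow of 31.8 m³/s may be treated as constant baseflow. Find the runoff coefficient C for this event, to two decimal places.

C ≈ 0.50

ΣQ_DR = 2269 m³/s; V = ΣQ_DR·Δt = 2.450 × 10^7 m³.
Runoff depth d = V / A = 31.86 mm.
C = d / P = 31.86 / 63.5 = 0.50.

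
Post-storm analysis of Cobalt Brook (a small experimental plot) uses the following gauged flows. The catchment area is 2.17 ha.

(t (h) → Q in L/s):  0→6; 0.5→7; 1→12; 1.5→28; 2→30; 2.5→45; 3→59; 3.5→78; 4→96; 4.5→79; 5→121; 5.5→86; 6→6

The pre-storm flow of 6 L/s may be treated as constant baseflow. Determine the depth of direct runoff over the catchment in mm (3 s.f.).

Direct runoff: 0.0, 1.0, 6.0, 22.0, 24.0, 39.0, 53.0, 72.0, 90.0, 73.0, 115.0, 80.0, 0.0 L/s; ΣQ_DR = 575.0 L/s.
V = ΣQ_DR · Δt = 575.0 × 1800 s = 1.035 × 10^6 L.
Over A = 2.17 ha, depth = V / A = 47.7 mm.

d ≈ 47.7 mm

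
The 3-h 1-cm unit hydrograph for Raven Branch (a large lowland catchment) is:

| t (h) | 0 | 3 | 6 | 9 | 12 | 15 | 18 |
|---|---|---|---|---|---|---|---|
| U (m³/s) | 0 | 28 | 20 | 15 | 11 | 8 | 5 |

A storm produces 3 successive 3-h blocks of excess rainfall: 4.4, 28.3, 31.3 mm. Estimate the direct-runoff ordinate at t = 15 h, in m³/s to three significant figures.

Q ≈ 81.6 m³/s

By discrete convolution, Q_j = Σ (P_i / 10 mm) · U_{j−i}.
At t = 15 h (j=5): Q = (4.4/10)·8 + (28.3/10)·11 + (31.3/10)·15 = 81.6 m³/s.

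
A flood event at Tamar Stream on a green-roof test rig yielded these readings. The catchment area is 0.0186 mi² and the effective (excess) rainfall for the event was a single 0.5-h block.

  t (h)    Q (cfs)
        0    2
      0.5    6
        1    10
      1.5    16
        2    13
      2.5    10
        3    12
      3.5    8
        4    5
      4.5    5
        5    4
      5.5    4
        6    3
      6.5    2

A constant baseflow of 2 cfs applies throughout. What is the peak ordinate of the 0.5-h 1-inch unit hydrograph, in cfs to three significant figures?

U_p ≈ 4.67 cfs

Direct runoff: 0.0, 4.0, 8.0, 14.0, 11.0, 8.0, 10.0, 6.0, 3.0, 3.0, 2.0, 2.0, 1.0, 0.0 cfs; ΣQ_DR = 72.00 cfs, peak = 14.0 cfs.
Runoff depth d = ΣQ_DR·Δt / A = 72.00 × 1800 / (0.0186 mi²) = 2.999 in.
The 1-inch UH is the DRH scaled by (1 in)/d, so U_p = 14.0 × 1/2.999 = 4.67 cfs.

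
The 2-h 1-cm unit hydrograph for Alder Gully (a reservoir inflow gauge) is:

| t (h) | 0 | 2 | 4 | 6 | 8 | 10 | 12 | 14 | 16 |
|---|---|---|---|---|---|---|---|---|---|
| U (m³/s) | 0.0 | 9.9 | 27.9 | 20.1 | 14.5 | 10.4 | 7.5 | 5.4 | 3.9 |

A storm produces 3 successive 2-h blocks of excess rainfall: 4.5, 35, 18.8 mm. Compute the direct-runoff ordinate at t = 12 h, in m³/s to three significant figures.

Q ≈ 67.0 m³/s

By discrete convolution, Q_j = Σ (P_i / 10 mm) · U_{j−i}.
At t = 12 h (j=6): Q = (4.5/10)·7.5 + (35/10)·10.4 + (18.8/10)·14.5 = 67.0 m³/s.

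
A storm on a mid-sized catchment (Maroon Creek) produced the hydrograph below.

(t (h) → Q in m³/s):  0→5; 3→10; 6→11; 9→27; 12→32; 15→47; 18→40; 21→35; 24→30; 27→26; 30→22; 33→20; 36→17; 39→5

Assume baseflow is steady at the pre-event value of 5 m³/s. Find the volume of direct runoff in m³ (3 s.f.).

V ≈ 2.78 × 10^6 m³

Direct-runoff ordinates (Q − Q_b): 0.0, 5.0, 6.0, 22.0, 27.0, 42.0, 35.0, 30.0, 25.0, 21.0, 17.0, 15.0, 12.0, 0.0 m³/s.
ΣQ_DR = 257.0 m³/s.
With Δt = 3 h = 10800 s, V = ΣQ_DR · Δt = 257.0 × 10800 = 2.78 × 10^6 m³.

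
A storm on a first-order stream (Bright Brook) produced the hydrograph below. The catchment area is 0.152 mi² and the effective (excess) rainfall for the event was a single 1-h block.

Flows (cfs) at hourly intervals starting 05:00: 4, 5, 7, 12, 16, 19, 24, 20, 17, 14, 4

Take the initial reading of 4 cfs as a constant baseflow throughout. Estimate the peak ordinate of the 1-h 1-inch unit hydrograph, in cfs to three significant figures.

U_p ≈ 20.0 cfs

Direct runoff: 0.0, 1.0, 3.0, 8.0, 12.0, 15.0, 20.0, 16.0, 13.0, 10.0, 0.0 cfs; ΣQ_DR = 98.00 cfs, peak = 20.0 cfs.
Runoff depth d = ΣQ_DR·Δt / A = 98.00 × 3600 / (0.152 mi²) = 0.9991 in.
The 1-inch UH is the DRH scaled by (1 in)/d, so U_p = 20.0 × 1/0.9991 = 20.0 cfs.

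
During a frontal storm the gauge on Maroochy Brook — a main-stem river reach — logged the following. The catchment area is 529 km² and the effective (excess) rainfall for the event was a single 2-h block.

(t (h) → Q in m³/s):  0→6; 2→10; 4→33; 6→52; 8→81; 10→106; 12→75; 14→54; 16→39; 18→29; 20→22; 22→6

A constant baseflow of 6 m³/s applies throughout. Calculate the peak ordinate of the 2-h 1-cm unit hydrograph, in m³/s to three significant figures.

U_p ≈ 167 m³/s

Direct runoff: 0.0, 4.0, 27.0, 46.0, 75.0, 100.0, 69.0, 48.0, 33.0, 23.0, 16.0, 0.0 m³/s; ΣQ_DR = 441.0 m³/s, peak = 100.0 m³/s.
Runoff depth d = ΣQ_DR·Δt / A = 441.0 × 7200 / (529 km²) = 6.002 mm.
The 1-cm UH is the DRH scaled by (10 mm)/d, so U_p = 100.0 × 10/6.002 = 167 m³/s.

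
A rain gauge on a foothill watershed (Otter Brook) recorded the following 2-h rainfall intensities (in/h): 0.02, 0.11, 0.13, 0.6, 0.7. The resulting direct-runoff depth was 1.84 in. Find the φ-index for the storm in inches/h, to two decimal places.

φ ≈ 0.19 in/h

Only the 2 blocks with intensity above φ contribute runoff: 0.6, 0.7 in/h.
Σ(I−φ)·Δt = d  ⇒  (0.6+0.7 − 2φ)·2 = 1.84
φ = (1.300 − 1.84/2) / 2 = 0.19 in/h.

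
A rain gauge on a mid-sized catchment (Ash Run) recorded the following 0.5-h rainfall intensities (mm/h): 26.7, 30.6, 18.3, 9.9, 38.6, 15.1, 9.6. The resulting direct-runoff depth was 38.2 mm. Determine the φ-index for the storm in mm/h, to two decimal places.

φ ≈ 10.58 mm/h

Only the 5 blocks with intensity above φ contribute runoff: 26.7, 30.6, 18.3, 38.6, 15.1 mm/h.
Σ(I−φ)·Δt = d  ⇒  (26.7+30.6+18.3+38.6+15.1 − 5φ)·0.5 = 38.2
φ = (129.3 − 38.2/0.5) / 5 = 10.58 mm/h.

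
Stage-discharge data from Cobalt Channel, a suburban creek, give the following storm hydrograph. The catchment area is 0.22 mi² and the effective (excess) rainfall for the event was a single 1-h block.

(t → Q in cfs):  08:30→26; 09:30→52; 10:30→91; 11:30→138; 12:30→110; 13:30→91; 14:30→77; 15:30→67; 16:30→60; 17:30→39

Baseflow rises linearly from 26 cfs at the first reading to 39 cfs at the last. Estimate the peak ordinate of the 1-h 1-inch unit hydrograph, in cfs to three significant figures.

Direct runoff: 0.00, 24.56, 62.11, 107.67, 78.22, 57.78, 42.33, 30.89, 22.44, 0.00 cfs; ΣQ_DR = 426.0 cfs, peak = 107.67 cfs.
Runoff depth d = ΣQ_DR·Δt / A = 426.0 × 3600 / (0.22 mi²) = 3.001 in.
The 1-inch UH is the DRH scaled by (1 in)/d, so U_p = 107.67 × 1/3.001 = 35.9 cfs.

U_p ≈ 35.9 cfs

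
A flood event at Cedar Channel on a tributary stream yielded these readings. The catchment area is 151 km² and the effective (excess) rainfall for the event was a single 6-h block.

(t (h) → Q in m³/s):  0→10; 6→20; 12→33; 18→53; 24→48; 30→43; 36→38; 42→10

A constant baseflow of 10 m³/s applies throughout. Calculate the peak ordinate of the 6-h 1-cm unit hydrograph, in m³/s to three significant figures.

U_p ≈ 17.2 m³/s

Direct runoff: 0.0, 10.0, 23.0, 43.0, 38.0, 33.0, 28.0, 0.0 m³/s; ΣQ_DR = 175.0 m³/s, peak = 43.0 m³/s.
Runoff depth d = ΣQ_DR·Δt / A = 175.0 × 21600 / (151 km²) = 25.03 mm.
The 1-cm UH is the DRH scaled by (10 mm)/d, so U_p = 43.0 × 10/25.03 = 17.2 m³/s.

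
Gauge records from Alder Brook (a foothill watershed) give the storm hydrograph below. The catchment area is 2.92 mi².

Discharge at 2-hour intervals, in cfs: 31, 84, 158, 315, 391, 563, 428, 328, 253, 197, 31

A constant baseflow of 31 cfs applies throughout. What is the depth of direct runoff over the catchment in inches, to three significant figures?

Direct runoff: 0.0, 53.0, 127.0, 284.0, 360.0, 532.0, 397.0, 297.0, 222.0, 166.0, 0.0 cfs; ΣQ_DR = 2438 cfs.
V = ΣQ_DR · Δt = 2438 × 7200 s = 1.755 × 10^7 ft³.
Over A = 2.92 mi², depth = V / A = 2.59 in.

d ≈ 2.59 in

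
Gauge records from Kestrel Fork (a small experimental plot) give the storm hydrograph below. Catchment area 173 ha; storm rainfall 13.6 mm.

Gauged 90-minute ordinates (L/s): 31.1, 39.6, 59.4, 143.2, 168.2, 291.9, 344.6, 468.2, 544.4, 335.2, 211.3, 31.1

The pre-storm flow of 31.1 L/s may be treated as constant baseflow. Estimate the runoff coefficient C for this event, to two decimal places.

C ≈ 0.53

ΣQ_DR = 2295 L/s; V = ΣQ_DR·Δt = 1.239 × 10^7 L.
Runoff depth d = V / A = 7.164 mm.
C = d / P = 7.164 / 13.6 = 0.53.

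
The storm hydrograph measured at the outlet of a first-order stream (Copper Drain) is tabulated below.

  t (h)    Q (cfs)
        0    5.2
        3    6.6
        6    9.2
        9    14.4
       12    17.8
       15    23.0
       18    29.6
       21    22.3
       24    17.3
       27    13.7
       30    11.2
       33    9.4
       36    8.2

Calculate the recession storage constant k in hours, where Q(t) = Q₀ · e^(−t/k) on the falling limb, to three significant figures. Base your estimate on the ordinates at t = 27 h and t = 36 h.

k ≈ 17.5 h

On the falling limb, Q drops from 13.7 to 8.2 cfs between t = 27 h and t = 36 h (Δt = 9 h).
k = −Δt / ln(Q₂/Q₁) = −9 / ln(8.2/13.7) = 17.5 h.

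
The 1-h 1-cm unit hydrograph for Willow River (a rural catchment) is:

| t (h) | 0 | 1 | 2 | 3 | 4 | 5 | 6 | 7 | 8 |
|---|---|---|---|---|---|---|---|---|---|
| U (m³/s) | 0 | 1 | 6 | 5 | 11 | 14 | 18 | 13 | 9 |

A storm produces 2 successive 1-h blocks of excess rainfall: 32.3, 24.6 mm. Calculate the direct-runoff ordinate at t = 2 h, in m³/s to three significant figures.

Q ≈ 21.8 m³/s

By discrete convolution, Q_j = Σ (P_i / 10 mm) · U_{j−i}.
At t = 2 h (j=2): Q = (32.3/10)·6 + (24.6/10)·1 = 21.8 m³/s.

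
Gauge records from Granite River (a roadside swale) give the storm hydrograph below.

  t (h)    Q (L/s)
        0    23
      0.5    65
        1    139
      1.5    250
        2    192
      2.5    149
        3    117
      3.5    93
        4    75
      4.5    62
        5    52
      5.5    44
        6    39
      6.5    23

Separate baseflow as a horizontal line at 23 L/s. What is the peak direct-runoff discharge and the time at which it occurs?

Subtracting baseflow gives direct-runoff ordinates: 0.0, 42.0, 116.0, 227.0, 169.0, 126.0, 94.0, 70.0, 52.0, 39.0, 29.0, 21.0, 16.0, 0.0 L/s.
The maximum is 227.0 L/s, occurring at the reading for t = 1.5 h.

Q_p = 227.0 L/s at t = 1.5 h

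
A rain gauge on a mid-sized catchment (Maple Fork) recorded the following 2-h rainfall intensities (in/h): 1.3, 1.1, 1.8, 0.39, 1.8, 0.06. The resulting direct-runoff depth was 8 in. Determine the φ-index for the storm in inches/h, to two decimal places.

Only the 4 blocks with intensity above φ contribute runoff: 1.3, 1.1, 1.8, 1.8 in/h.
Σ(I−φ)·Δt = d  ⇒  (1.3+1.1+1.8+1.8 − 4φ)·2 = 8
φ = (6.000 − 8/2) / 4 = 0.50 in/h.

φ ≈ 0.50 in/h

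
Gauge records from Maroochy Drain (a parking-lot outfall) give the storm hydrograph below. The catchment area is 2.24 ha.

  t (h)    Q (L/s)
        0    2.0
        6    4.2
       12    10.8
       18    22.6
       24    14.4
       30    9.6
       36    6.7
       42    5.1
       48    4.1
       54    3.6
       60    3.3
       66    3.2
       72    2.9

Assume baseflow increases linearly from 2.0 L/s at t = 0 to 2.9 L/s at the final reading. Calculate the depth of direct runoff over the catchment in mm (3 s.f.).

Direct runoff: 0.00, 2.12, 8.65, 20.38, 12.10, 7.22, 4.25, 2.58, 1.50, 0.93, 0.55, 0.38, 0.00 L/s; ΣQ_DR = 60.65 L/s.
V = ΣQ_DR · Δt = 60.65 × 21600 s = 1.310 × 10^6 L.
Over A = 2.24 ha, depth = V / A = 58.5 mm.

d ≈ 58.5 mm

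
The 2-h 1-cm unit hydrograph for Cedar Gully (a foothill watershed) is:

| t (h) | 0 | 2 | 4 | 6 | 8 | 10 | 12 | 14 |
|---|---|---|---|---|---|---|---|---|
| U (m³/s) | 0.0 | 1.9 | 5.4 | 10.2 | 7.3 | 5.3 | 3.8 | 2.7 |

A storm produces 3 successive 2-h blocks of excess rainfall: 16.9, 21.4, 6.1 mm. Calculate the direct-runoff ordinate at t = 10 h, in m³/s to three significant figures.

By discrete convolution, Q_j = Σ (P_i / 10 mm) · U_{j−i}.
At t = 10 h (j=5): Q = (16.9/10)·5.3 + (21.4/10)·7.3 + (6.1/10)·10.2 = 30.8 m³/s.

Q ≈ 30.8 m³/s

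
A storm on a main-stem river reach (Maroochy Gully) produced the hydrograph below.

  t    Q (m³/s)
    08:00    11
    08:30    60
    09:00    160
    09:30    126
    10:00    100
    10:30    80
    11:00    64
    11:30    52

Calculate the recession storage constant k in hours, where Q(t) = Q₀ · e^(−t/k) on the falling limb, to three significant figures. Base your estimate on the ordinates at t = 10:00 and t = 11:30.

On the falling limb, Q drops from 100 to 52 m³/s between t = 10:00 and t = 11:30 (Δt = 1.5 h).
k = −Δt / ln(Q₂/Q₁) = −1.5 / ln(52/100) = 2.29 h.

k ≈ 2.29 h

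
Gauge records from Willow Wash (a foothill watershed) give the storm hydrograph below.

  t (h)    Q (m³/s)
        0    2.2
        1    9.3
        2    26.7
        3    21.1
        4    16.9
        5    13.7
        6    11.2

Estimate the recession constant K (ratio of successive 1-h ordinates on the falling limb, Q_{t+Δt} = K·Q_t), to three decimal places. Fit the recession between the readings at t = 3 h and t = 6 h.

K ≈ 0.810

Using the recession-limb readings at t = 3 h and t = 6 h: Q falls from 21.1 to 11.2 m³/s over 3 intervals.
K = (Q₂/Q₁)^(1/3) = (11.2/21.1)^(1/3) = 0.810.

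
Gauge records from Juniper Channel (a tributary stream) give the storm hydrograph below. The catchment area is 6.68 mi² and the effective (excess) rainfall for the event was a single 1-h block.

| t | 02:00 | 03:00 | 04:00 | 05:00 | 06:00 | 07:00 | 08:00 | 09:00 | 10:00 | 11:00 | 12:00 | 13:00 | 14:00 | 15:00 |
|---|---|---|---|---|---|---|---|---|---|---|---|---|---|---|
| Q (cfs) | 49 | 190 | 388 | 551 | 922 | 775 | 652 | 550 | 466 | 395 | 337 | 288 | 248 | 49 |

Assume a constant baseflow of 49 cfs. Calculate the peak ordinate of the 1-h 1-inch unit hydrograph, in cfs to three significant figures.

Direct runoff: 0.0, 141.0, 339.0, 502.0, 873.0, 726.0, 603.0, 501.0, 417.0, 346.0, 288.0, 239.0, 199.0, 0.0 cfs; ΣQ_DR = 5174 cfs, peak = 873.0 cfs.
Runoff depth d = ΣQ_DR·Δt / A = 5174 × 3600 / (6.68 mi²) = 1.200 in.
The 1-inch UH is the DRH scaled by (1 in)/d, so U_p = 873.0 × 1/1.200 = 727 cfs.

U_p ≈ 727 cfs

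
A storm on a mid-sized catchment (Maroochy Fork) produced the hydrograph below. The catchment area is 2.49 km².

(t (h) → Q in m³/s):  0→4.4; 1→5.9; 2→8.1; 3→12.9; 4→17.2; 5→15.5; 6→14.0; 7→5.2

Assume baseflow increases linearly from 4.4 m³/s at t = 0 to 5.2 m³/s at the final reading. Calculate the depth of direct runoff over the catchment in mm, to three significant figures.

d ≈ 64.8 mm

Direct runoff: 0.00, 1.39, 3.47, 8.16, 12.34, 10.53, 8.91, 0.00 m³/s; ΣQ_DR = 44.80 m³/s.
V = ΣQ_DR · Δt = 44.80 × 3600 s = 1.613 × 10^5 m³.
Over A = 2.49 km², depth = V / A = 64.8 mm.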